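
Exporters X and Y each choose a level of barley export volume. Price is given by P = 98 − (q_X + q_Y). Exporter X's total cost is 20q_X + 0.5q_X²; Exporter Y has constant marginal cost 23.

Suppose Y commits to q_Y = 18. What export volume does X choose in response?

Exporter X's profit: π = q_X(98 − (q_X + q_Y)) − 20q_X − 0.5q_X².
∂π/∂q_X = 78 − 3q_X − q_Y = 0, so q_X = 26 − (1/3)q_Y.
At q_Y = 18: q_X = 26 − (1/3)·18 = 20.

20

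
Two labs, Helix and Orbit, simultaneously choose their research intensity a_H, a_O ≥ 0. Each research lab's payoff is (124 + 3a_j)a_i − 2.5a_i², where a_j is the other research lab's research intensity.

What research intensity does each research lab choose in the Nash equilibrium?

62

Helix's payoff is (124 + 3a_O)a_H − 2.5a_H².
∂π/∂a_H = 124 + 3a_O − 5a_H = 0, so a_H = 24.8 + 0.6a_O.
The game is symmetric, so in equilibrium a_O = a_H: the reaction function gives 0.4a_H = 24.8, hence a_H = 62.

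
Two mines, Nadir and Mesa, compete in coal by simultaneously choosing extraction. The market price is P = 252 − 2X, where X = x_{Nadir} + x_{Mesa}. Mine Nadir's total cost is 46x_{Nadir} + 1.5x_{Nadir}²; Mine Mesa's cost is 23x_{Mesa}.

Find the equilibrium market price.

Mine Nadir's profit: π = x_{Nadir}(252 − 2(x_{Nadir} + x_{Mesa})) − 46x_{Nadir} − 1.5x_{Nadir}².
∂π/∂x_{Nadir} = 206 − 7x_{Nadir} − 2x_{Mesa} = 0, so x_{Nadir} = 206/7 − (2/7)x_{Mesa}.
For Mesa: ∂π/∂x_{Mesa} = 229 − 4x_{Mesa} − 2x_{Nadir} = 0 ⇒ x_{Mesa} = 57.25 − 0.5x_{Nadir}.
Solving the two reaction functions simultaneously: (1 − (−2/7)(−0.5))x_{Nadir} = 206/7 − (2/7)·57.25, so (6/7)x_{Nadir} = 183/14 and x_{Nadir} = 15.25.
Then x_{Mesa} = 57.25 − 0.5·15.25 = 49.625.
Equilibrium price: P = 252 − 2·64.875 = 122.25.

122.25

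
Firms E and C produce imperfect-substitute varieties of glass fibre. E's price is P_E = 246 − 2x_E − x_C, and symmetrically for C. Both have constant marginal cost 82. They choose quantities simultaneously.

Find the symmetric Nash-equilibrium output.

32.8

Firm E's profit: π = x_E(246 − 2x_E − x_C) − 82x_E.
∂π/∂x_E = 164 − 4x_E − x_C = 0 ⇒ x_E = 41 − 0.25x_C.
By symmetry x_C = x_E; substituting into the reaction function, 1.25x_E = 41 and x_E = 32.8.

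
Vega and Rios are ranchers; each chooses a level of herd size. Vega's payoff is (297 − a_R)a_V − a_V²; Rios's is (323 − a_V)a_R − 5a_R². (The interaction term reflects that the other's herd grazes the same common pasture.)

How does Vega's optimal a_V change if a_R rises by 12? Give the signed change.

-6

Expanding Vega's payoff: 297a_V − a_Ra_V − a_V².
∂π/∂a_V = 297 − a_R − 2a_V = 0, so a_V = 148.5 − 0.5a_R.
The reaction-function slope is −0.5, so a 12-unit rise in a_R moves a_V by −0.5 × 12 = −6. Vega's best response falls — the actions are strategic substitutes.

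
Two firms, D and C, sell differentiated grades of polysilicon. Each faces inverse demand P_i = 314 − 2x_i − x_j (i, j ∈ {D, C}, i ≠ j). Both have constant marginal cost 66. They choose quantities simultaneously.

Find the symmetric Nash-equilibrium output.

49.6

Firm D's profit: π = x_D(314 − 2x_D − x_C) − 66x_D.
∂π/∂x_D = 248 − 4x_D − x_C = 0 ⇒ x_D = 62 − 0.25x_C.
By symmetry x_C = x_D; substituting into the reaction function, 1.25x_D = 62 and x_D = 49.6.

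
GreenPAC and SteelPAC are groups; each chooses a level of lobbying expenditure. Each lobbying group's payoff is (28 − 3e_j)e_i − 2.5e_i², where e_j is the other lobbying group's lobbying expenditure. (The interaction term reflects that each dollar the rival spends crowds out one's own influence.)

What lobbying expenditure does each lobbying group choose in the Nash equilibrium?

3.5

GreenPAC's payoff is (28 − 3e_S)e_G − 2.5e_G².
∂π/∂e_G = 28 − 3e_S − 5e_G = 0, so e_G = 5.6 − 0.6e_S.
The game is symmetric, so in equilibrium e_S = e_G: the reaction function gives 1.6e_G = 5.6, hence e_G = 3.5.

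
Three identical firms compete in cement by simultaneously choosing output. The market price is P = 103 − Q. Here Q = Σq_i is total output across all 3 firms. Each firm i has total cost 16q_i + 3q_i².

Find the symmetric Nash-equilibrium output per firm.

8.7

A representative firm's profit is π_i = q_i(103 − Q) − 16q_i − 3q_i², with Q = q_i + Σ_{j≠i} q_j.
First-order condition: 87 − 8q_i − Σ_{j≠i} q_j = 0.
With identical firms, set every q_j = q: then 87 − 8q − 2q = 0, i.e. q = 87/10 = 8.7.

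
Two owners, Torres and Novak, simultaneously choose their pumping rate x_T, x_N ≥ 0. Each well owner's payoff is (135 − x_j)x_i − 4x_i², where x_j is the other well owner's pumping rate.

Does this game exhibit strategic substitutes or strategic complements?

strategic substitutes

Torres's payoff is (135 − x_N)x_T − 4x_T².
∂π/∂x_T = 135 − x_N − 8x_T = 0, so x_T = 16.875 − 0.125x_N.
The best-response slope dx_T/dx_N = −0.125 < 0: the reaction function is downward-sloping, so the choices are strategic substitutes.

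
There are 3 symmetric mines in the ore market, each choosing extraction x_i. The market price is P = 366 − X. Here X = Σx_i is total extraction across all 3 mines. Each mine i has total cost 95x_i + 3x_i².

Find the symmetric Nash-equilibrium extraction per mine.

A representative mine's profit is π_i = x_i(366 − X) − 95x_i − 3x_i², with X = x_i + Σ_{j≠i} x_j.
First-order condition: 271 − 8x_i − Σ_{j≠i} x_j = 0.
In a symmetric equilibrium every mine chooses the same x, so Σ_{j≠i} x_j = 2x. The condition becomes 271 − 10x = 0, giving x = 271/10 = 27.1.

27.1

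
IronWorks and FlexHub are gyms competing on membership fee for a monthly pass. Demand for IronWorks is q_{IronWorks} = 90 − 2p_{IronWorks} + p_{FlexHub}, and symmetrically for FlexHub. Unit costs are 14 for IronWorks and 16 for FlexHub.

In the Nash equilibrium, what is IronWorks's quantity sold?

IronWorks's profit: π = (p_{IronWorks} − 14)(90 − 2p_{IronWorks} + p_{FlexHub}).
∂π/∂p_{IronWorks} = 118 − 4p_{IronWorks} + p_{FlexHub} = 0 ⇒ p_{IronWorks} = 29.5 + 0.25p_{FlexHub}.
Similarly p_{FlexHub} = 30.5 + 0.25p_{IronWorks}.
Substituting the second reaction function into the first: p_{IronWorks} = 29.5 + 0.25(30.5 + 0.25p_{IronWorks}), which gives 0.9375p_{IronWorks} = 37.125 ⇒ p_{IronWorks} = 39.6.
Then p_{FlexHub} = 30.5 + 0.25·39.6 = 40.4.
q_{IronWorks} = 90 − 2·39.6 + 40.4 = 51.2.

51.2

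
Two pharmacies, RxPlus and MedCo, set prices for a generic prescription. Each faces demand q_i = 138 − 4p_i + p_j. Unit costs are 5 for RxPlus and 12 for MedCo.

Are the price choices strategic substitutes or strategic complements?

RxPlus's profit: π = (p_{RxPlus} − 5)(138 − 4p_{RxPlus} + p_{MedCo}).
∂π/∂p_{RxPlus} = 158 − 8p_{RxPlus} + p_{MedCo} = 0 ⇒ p_{RxPlus} = 19.75 + 0.125p_{MedCo}.
The best-response slope dp_{RxPlus}/dp_{MedCo} = 0.125 > 0: the reaction function is upward-sloping, so the choices are strategic complements.

strategic complements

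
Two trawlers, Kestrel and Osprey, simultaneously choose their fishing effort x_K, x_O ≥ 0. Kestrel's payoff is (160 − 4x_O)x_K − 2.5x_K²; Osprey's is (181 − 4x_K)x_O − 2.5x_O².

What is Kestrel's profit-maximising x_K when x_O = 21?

Expanding Kestrel's payoff: 160x_K − 4x_Ox_K − 2.5x_K².
∂π/∂x_K = 160 − 4x_O − 5x_K = 0, so x_K = 32 − 0.8x_O.
At x_O = 21: x_K = 32 − 0.8·21 = 15.2.

15.2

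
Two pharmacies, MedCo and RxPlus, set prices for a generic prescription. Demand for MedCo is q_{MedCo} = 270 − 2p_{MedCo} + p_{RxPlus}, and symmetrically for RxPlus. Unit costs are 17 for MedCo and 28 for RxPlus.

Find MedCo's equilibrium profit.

MedCo's profit: π = (p_{MedCo} − 17)(270 − 2p_{MedCo} + p_{RxPlus}).
∂π/∂p_{MedCo} = 304 − 4p_{MedCo} + p_{RxPlus} = 0 ⇒ p_{MedCo} = 76 + 0.25p_{RxPlus}.
Similarly p_{RxPlus} = 81.5 + 0.25p_{MedCo}.
Solving the two reaction functions simultaneously: (1 − (0.25)(0.25))p_{MedCo} = 76 + 0.25·81.5, so 0.9375p_{MedCo} = 96.375 and p_{MedCo} = 102.8.
Then p_{RxPlus} = 81.5 + 0.25·102.8 = 107.2.
q_{MedCo} = 270 − 2·102.8 + 107.2 = 171.6.
Profit = (102.8 − 17)·171.6 = 14723.28.

14723.28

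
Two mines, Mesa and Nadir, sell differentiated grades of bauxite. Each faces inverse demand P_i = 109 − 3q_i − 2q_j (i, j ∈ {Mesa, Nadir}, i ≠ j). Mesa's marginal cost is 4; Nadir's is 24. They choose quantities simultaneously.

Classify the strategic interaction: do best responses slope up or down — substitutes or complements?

Mine Mesa's profit: π = q_{Mesa}(109 − 3q_{Mesa} − 2q_{Nadir}) − 4q_{Mesa}.
∂π/∂q_{Mesa} = 105 − 6q_{Mesa} − 2q_{Nadir} = 0 ⇒ q_{Mesa} = 17.5 − (1/3)q_{Nadir}.
The best-response slope dq_{Mesa}/dq_{Nadir} = −1/3 < 0: the reaction function is downward-sloping, so the choices are strategic substitutes.

strategic substitutes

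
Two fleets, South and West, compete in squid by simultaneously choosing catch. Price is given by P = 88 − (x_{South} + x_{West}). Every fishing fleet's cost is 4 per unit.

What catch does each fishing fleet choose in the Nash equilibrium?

28

Fishing fleet South's profit: π = x_{South}(88 − (x_{South} + x_{West})) − 4x_{South}.
∂π/∂x_{South} = 84 − 2x_{South} − x_{West} = 0, so x_{South} = 42 − 0.5x_{West}.
The game is symmetric, so in equilibrium x_{West} = x_{South}: the reaction function gives 1.5x_{South} = 42, hence x_{South} = 28.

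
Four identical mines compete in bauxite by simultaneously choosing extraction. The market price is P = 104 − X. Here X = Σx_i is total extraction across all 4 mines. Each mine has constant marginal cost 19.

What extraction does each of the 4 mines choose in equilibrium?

17

A representative mine's profit is π_i = x_i(104 − X) − 19x_i, with X = x_i + Σ_{j≠i} x_j.
First-order condition: 85 − 2x_i − Σ_{j≠i} x_j = 0.
With identical mines, set every x_j = x: then 85 − 2x − 3x = 0, i.e. x = 85/5 = 17.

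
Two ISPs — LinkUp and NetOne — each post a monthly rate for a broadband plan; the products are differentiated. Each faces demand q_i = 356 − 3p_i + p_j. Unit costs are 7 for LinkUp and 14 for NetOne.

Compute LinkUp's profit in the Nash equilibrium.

14283

LinkUp's profit: π = (p_{LinkUp} − 7)(356 − 3p_{LinkUp} + p_{NetOne}).
∂π/∂p_{LinkUp} = 377 − 6p_{LinkUp} + p_{NetOne} = 0 ⇒ p_{LinkUp} = 377/6 + (1/6)p_{NetOne}.
Similarly p_{NetOne} = 199/3 + (1/6)p_{LinkUp}.
Solving the two reaction functions simultaneously: (1 − (1/6)(1/6))p_{LinkUp} = 377/6 + (1/6)·(199/3), so (35/36)p_{LinkUp} = 665/9 and p_{LinkUp} = 76.
Then p_{NetOne} = 199/3 + (1/6)·76 = 79.
q_{LinkUp} = 356 − 3·76 + 79 = 207.
Profit = (76 − 7)·207 = 14283.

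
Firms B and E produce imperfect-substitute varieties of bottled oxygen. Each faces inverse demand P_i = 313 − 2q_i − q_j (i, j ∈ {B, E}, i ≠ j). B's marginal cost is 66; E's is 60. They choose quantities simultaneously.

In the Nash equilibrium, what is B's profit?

4802

Firm B's profit: π = q_B(313 − 2q_B − q_E) − 66q_B.
∂π/∂q_B = 247 − 4q_B − q_E = 0 ⇒ q_B = 61.75 − 0.25q_E.
Similarly q_E = 63.25 − 0.25q_B.
Plugging q_E into B's best response: q_B = 61.75 − 0.25(63.25 − 0.25q_B) ⇒ 0.9375q_B = 45.9375, so q_B = 49.
Then q_E = 63.25 − 0.25·49 = 51.
P_B = 313 − 2·49 − 51 = 164.
Profit = (164 − 66)·49 = 4802.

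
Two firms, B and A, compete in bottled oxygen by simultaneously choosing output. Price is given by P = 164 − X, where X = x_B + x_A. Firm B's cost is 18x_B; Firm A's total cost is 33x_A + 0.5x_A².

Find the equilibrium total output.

84.6

Firm B's profit: π = x_B(164 − (x_B + x_A)) − 18x_B.
∂π/∂x_B = 146 − 2x_B − x_A = 0, so x_B = 73 − 0.5x_A.
For A: ∂π/∂x_A = 131 − 3x_A − x_B = 0 ⇒ x_A = 131/3 − (1/3)x_B.
Plugging x_A into B's best response: x_B = 73 − 0.5(131/3 − (1/3)x_B) ⇒ (5/6)x_B = 307/6, so x_B = 61.4.
Then x_A = 131/3 − (1/3)·61.4 = 23.2.
Total output: 61.4 + 23.2 = 84.6.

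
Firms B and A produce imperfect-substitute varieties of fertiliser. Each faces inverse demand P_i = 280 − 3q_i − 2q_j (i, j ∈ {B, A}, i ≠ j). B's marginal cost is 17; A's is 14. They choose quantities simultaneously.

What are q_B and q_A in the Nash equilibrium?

32.6875, 33.4375

Firm B's profit: π = q_B(280 − 3q_B − 2q_A) − 17q_B.
∂π/∂q_B = 263 − 6q_B − 2q_A = 0 ⇒ q_B = 263/6 − (1/3)q_A.
Similarly q_A = 133/3 − (1/3)q_B.
Solving the two reaction functions simultaneously: (1 − (−1/3)(−1/3))q_B = 263/6 − (1/3)·(133/3), so (8/9)q_B = 523/18 and q_B = 32.6875.
Then q_A = 133/3 − (1/3)·32.6875 = 33.4375.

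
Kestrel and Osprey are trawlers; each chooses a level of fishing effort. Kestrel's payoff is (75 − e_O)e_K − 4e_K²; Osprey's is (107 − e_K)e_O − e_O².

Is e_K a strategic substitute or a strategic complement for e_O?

strategic substitutes

Expanding Kestrel's payoff: 75e_K − e_Oe_K − 4e_K².
∂π/∂e_K = 75 − e_O − 8e_K = 0, so e_K = 9.375 − 0.125e_O.
The best-response slope de_K/de_O = −0.125 < 0: the reaction function is downward-sloping, so the choices are strategic substitutes.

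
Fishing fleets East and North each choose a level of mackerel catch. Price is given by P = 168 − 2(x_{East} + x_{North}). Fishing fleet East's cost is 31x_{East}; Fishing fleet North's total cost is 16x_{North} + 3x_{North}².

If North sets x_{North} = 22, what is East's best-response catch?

23.25

Fishing fleet East's profit: π = x_{East}(168 − 2(x_{East} + x_{North})) − 31x_{East}.
∂π/∂x_{East} = 137 − 4x_{East} − 2x_{North} = 0, so x_{East} = 34.25 − 0.5x_{North}.
At x_{North} = 22: x_{East} = 34.25 − 0.5·22 = 23.25.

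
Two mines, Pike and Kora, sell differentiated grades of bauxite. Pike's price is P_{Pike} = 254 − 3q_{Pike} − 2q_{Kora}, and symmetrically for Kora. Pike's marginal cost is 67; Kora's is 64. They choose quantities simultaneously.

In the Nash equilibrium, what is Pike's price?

Mine Pike's profit: π = q_{Pike}(254 − 3q_{Pike} − 2q_{Kora}) − 67q_{Pike}.
∂π/∂q_{Pike} = 187 − 6q_{Pike} − 2q_{Kora} = 0 ⇒ q_{Pike} = 187/6 − (1/3)q_{Kora}.
Similarly q_{Kora} = 95/3 − (1/3)q_{Pike}.
Plugging q_{Kora} into Pike's best response: q_{Pike} = 187/6 − (1/3)(95/3 − (1/3)q_{Pike}) ⇒ (8/9)q_{Pike} = 371/18, so q_{Pike} = 23.1875.
Then q_{Kora} = 95/3 − (1/3)·23.1875 = 23.9375.
P_{Pike} = 254 − 3·23.1875 − 2·23.9375 = 136.5625.

136.5625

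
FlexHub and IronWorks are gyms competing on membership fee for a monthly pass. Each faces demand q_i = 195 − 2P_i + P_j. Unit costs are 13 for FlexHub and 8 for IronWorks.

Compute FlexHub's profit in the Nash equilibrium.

7200

FlexHub's profit: π = (P_{FlexHub} − 13)(195 − 2P_{FlexHub} + P_{IronWorks}).
∂π/∂P_{FlexHub} = 221 − 4P_{FlexHub} + P_{IronWorks} = 0 ⇒ P_{FlexHub} = 55.25 + 0.25P_{IronWorks}.
Similarly P_{IronWorks} = 52.75 + 0.25P_{FlexHub}.
Substituting the second reaction function into the first: P_{FlexHub} = 55.25 + 0.25(52.75 + 0.25P_{FlexHub}), which gives 0.9375P_{FlexHub} = 68.4375 ⇒ P_{FlexHub} = 73.
Then P_{IronWorks} = 52.75 + 0.25·73 = 71.
q_{FlexHub} = 195 − 2·73 + 71 = 120.
Profit = (73 − 13)·120 = 7200.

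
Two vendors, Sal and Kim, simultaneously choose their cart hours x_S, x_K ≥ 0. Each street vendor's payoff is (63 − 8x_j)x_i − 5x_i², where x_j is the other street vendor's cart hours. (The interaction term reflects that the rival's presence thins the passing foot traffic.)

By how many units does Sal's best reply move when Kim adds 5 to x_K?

-4

Sal's payoff is (63 − 8x_K)x_S − 5x_S².
∂π/∂x_S = 63 − 8x_K − 10x_S = 0, so x_S = 6.3 − 0.8x_K.
The reaction-function slope is −0.8, so a 5-unit rise in x_K moves x_S by −0.8 × 5 = −4. Sal's best response falls — the actions are strategic substitutes.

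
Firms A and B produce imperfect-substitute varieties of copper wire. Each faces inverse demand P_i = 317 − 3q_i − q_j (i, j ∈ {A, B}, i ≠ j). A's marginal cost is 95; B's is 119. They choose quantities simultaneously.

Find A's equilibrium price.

Firm A's profit: π = q_A(317 − 3q_A − q_B) − 95q_A.
∂π/∂q_A = 222 − 6q_A − q_B = 0 ⇒ q_A = 37 − (1/6)q_B.
Similarly q_B = 33 − (1/6)q_A.
Plugging q_B into A's best response: q_A = 37 − (1/6)(33 − (1/6)q_A) ⇒ (35/36)q_A = 31.5, so q_A = 32.4.
Then q_B = 33 − (1/6)·32.4 = 27.6.
P_A = 317 − 3·32.4 − 27.6 = 192.2.

192.2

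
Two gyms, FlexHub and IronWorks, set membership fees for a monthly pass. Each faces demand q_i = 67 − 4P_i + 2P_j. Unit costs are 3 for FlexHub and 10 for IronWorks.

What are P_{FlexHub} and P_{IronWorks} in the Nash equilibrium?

FlexHub's profit: π = (P_{FlexHub} − 3)(67 − 4P_{FlexHub} + 2P_{IronWorks}).
∂π/∂P_{FlexHub} = 79 − 8P_{FlexHub} + 2P_{IronWorks} = 0 ⇒ P_{FlexHub} = 9.875 + 0.25P_{IronWorks}.
Similarly P_{IronWorks} = 13.375 + 0.25P_{FlexHub}.
Solving the two reaction functions simultaneously: (1 − (0.25)(0.25))P_{FlexHub} = 9.875 + 0.25·13.375, so 0.9375P_{FlexHub} = 423/32 and P_{FlexHub} = 14.1.
Then P_{IronWorks} = 13.375 + 0.25·14.1 = 16.9.

14.1, 16.9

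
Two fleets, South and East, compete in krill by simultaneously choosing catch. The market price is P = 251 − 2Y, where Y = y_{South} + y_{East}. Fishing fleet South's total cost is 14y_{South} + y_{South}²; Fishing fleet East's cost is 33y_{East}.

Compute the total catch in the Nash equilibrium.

67.3

Fishing fleet South's profit: π = y_{South}(251 − 2(y_{South} + y_{East})) − 14y_{South} − y_{South}².
∂π/∂y_{South} = 237 − 6y_{South} − 2y_{East} = 0, so y_{South} = 39.5 − (1/3)y_{East}.
For East: ∂π/∂y_{East} = 218 − 4y_{East} − 2y_{South} = 0 ⇒ y_{East} = 54.5 − 0.5y_{South}.
Solving the two reaction functions simultaneously: (1 − (−1/3)(−0.5))y_{South} = 39.5 − (1/3)·54.5, so (5/6)y_{South} = 64/3 and y_{South} = 25.6.
Then y_{East} = 54.5 − 0.5·25.6 = 41.7.
Total catch: 25.6 + 41.7 = 67.3.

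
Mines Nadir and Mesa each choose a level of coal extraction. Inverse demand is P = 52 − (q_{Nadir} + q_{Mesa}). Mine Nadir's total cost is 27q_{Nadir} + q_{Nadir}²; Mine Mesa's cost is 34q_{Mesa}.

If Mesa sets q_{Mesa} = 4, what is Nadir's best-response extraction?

5.25

Mine Nadir's profit: π = q_{Nadir}(52 − (q_{Nadir} + q_{Mesa})) − 27q_{Nadir} − q_{Nadir}².
∂π/∂q_{Nadir} = 25 − 4q_{Nadir} − q_{Mesa} = 0, so q_{Nadir} = 6.25 − 0.25q_{Mesa}.
At q_{Mesa} = 4: q_{Nadir} = 6.25 − 0.25·4 = 5.25.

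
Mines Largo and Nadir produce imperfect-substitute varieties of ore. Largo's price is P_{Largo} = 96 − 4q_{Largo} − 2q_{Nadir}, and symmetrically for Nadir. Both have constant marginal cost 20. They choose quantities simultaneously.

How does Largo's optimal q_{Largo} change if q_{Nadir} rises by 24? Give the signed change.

-6

Mine Largo's profit: π = q_{Largo}(96 − 4q_{Largo} − 2q_{Nadir}) − 20q_{Largo}.
∂π/∂q_{Largo} = 76 − 8q_{Largo} − 2q_{Nadir} = 0 ⇒ q_{Largo} = 9.5 − 0.25q_{Nadir}.
The reaction-function slope is −0.25, so a 24-unit rise in q_{Nadir} moves q_{Largo} by −0.25 × 24 = −6. Largo's best response falls — the actions are strategic substitutes.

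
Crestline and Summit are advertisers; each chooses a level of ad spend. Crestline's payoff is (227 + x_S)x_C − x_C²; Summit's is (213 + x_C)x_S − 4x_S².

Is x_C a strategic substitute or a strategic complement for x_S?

strategic complements

Expanding Crestline's payoff: 227x_C + x_Sx_C − x_C².
∂π/∂x_C = 227 + x_S − 2x_C = 0, so x_C = 113.5 + 0.5x_S.
The best-response slope dx_C/dx_S = 0.5 > 0: the reaction function is upward-sloping, so the choices are strategic complements.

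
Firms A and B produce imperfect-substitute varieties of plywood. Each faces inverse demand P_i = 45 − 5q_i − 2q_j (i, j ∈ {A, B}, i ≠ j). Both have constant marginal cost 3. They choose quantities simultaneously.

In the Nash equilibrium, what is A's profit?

61.25

Firm A's profit: π = q_A(45 − 5q_A − 2q_B) − 3q_A.
∂π/∂q_A = 42 − 10q_A − 2q_B = 0 ⇒ q_A = 4.2 − 0.2q_B.
By symmetry q_B = q_A; substituting into the reaction function, 1.2q_A = 4.2 and q_A = 3.5.
P_A = 45 − 5·3.5 − 2·3.5 = 20.5.
Profit = (20.5 − 3)·3.5 = 61.25.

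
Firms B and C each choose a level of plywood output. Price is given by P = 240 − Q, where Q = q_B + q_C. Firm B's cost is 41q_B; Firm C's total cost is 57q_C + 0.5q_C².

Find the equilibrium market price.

123.8

Firm B's profit: π = q_B(240 − (q_B + q_C)) − 41q_B.
∂π/∂q_B = 199 − 2q_B − q_C = 0, so q_B = 99.5 − 0.5q_C.
For C: ∂π/∂q_C = 183 − 3q_C − q_B = 0 ⇒ q_C = 61 − (1/3)q_B.
Solving the two reaction functions simultaneously: (1 − (−0.5)(−1/3))q_B = 99.5 − 0.5·61, so (5/6)q_B = 69 and q_B = 82.8.
Then q_C = 61 − (1/3)·82.8 = 33.4.
Equilibrium price: P = 240 − 116.2 = 123.8.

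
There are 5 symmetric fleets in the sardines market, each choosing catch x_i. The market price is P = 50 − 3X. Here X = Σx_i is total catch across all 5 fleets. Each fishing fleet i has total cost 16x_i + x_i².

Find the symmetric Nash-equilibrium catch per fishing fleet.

1.7

A representative fishing fleet's profit is π_i = x_i(50 − 3X) − 16x_i − x_i², with X = x_i + Σ_{j≠i} x_j.
First-order condition: 34 − 8x_i − 3Σ_{j≠i} x_j = 0.
Imposing symmetry (x_j = x for all j) turns Σ_{j≠i} x_j into 4x, so 34 = 20x and x = 1.7.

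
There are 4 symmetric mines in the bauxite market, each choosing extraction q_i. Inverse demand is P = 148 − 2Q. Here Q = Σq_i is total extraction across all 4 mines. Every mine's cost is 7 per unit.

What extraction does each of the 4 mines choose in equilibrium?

14.1

A representative mine's profit is π_i = q_i(148 − 2Q) − 7q_i, with Q = q_i + Σ_{j≠i} q_j.
First-order condition: 141 − 4q_i − 2Σ_{j≠i} q_j = 0.
With identical mines, set every q_j = q: then 141 − 4q − 6q = 0, i.e. q = 141/10 = 14.1.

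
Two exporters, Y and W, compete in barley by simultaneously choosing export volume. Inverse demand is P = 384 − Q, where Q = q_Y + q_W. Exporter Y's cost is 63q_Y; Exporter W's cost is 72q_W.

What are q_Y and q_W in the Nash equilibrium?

110, 101

Exporter Y's profit: π = q_Y(384 − (q_Y + q_W)) − 63q_Y.
∂π/∂q_Y = 321 − 2q_Y − q_W = 0, so q_Y = 160.5 − 0.5q_W.
By the same steps for W: q_W = 156 − 0.5q_Y.
Solving the two reaction functions simultaneously: (1 − (−0.5)(−0.5))q_Y = 160.5 − 0.5·156, so 0.75q_Y = 82.5 and q_Y = 110.
Then q_W = 156 − 0.5·110 = 101.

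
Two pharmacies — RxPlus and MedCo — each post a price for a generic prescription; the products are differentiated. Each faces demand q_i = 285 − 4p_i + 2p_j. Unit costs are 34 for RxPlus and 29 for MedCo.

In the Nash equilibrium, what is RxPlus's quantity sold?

142

RxPlus's profit: π = (p_{RxPlus} − 34)(285 − 4p_{RxPlus} + 2p_{MedCo}).
∂π/∂p_{RxPlus} = 421 − 8p_{RxPlus} + 2p_{MedCo} = 0 ⇒ p_{RxPlus} = 52.625 + 0.25p_{MedCo}.
Similarly p_{MedCo} = 50.125 + 0.25p_{RxPlus}.
Substituting the second reaction function into the first: p_{RxPlus} = 52.625 + 0.25(50.125 + 0.25p_{RxPlus}), which gives 0.9375p_{RxPlus} = 2085/32 ⇒ p_{RxPlus} = 69.5.
Then p_{MedCo} = 50.125 + 0.25·69.5 = 67.5.
q_{RxPlus} = 285 − 4·69.5 + 2·67.5 = 142.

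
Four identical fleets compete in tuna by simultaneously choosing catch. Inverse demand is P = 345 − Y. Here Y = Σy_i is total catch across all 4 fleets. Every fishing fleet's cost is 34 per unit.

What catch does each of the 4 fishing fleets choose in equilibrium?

A representative fishing fleet's profit is π_i = y_i(345 − Y) − 34y_i, with Y = y_i + Σ_{j≠i} y_j.
First-order condition: 311 − 2y_i − Σ_{j≠i} y_j = 0.
Imposing symmetry (y_j = y for all j) turns Σ_{j≠i} y_j into 3y, so 311 = 5y and y = 62.2.

62.2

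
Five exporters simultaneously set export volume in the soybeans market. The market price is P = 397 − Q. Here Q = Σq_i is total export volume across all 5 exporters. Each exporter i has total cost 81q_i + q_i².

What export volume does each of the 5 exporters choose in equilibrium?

A representative exporter's profit is π_i = q_i(397 − Q) − 81q_i − q_i², with Q = q_i + Σ_{j≠i} q_j.
First-order condition: 316 − 4q_i − Σ_{j≠i} q_j = 0.
With identical exporters, set every q_j = q: then 316 − 4q − 4q = 0, i.e. q = 316/8 = 39.5.

39.5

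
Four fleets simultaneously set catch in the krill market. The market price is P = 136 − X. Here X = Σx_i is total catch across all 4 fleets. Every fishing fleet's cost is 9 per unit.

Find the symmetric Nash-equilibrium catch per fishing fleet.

25.4

A representative fishing fleet's profit is π_i = x_i(136 − X) − 9x_i, with X = x_i + Σ_{j≠i} x_j.
First-order condition: 127 − 2x_i − Σ_{j≠i} x_j = 0.
In a symmetric equilibrium every fishing fleet chooses the same x, so Σ_{j≠i} x_j = 3x. The condition becomes 127 − 5x = 0, giving x = 127/5 = 25.4.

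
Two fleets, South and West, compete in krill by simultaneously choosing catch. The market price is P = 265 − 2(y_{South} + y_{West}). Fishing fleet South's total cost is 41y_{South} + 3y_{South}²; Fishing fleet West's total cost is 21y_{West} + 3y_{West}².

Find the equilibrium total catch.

Fishing fleet South's profit: π = y_{South}(265 − 2(y_{South} + y_{West})) − 41y_{South} − 3y_{South}².
∂π/∂y_{South} = 224 − 10y_{South} − 2y_{West} = 0, so y_{South} = 22.4 − 0.2y_{West}.
By the same steps for West: y_{West} = 24.4 − 0.2y_{South}.
Substituting the second reaction function into the first: y_{South} = 22.4 − 0.2(24.4 − 0.2y_{South}), which gives 0.96y_{South} = 17.52 ⇒ y_{South} = 18.25.
Then y_{West} = 24.4 − 0.2·18.25 = 20.75.
Total catch: 18.25 + 20.75 = 39.

39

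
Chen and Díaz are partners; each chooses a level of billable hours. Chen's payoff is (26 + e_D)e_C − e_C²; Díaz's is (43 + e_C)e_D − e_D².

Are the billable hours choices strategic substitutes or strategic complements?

Expanding Chen's payoff: 26e_C + e_De_C − e_C².
∂π/∂e_C = 26 + e_D − 2e_C = 0, so e_C = 13 + 0.5e_D.
The best-response slope de_C/de_D = 0.5 > 0: the reaction function is upward-sloping, so the choices are strategic complements.

strategic complements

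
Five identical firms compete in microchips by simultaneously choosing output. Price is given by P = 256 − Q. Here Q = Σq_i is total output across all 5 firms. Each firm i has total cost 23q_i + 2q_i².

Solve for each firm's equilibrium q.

23.3

A representative firm's profit is π_i = q_i(256 − Q) − 23q_i − 2q_i², with Q = q_i + Σ_{j≠i} q_j.
First-order condition: 233 − 6q_i − Σ_{j≠i} q_j = 0.
With identical firms, set every q_j = q: then 233 − 6q − 4q = 0, i.e. q = 233/10 = 23.3.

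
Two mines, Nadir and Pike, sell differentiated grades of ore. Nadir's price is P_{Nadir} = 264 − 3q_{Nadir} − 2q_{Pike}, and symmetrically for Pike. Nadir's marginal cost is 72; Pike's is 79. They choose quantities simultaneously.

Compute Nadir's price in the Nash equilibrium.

145.3125

Mine Nadir's profit: π = q_{Nadir}(264 − 3q_{Nadir} − 2q_{Pike}) − 72q_{Nadir}.
∂π/∂q_{Nadir} = 192 − 6q_{Nadir} − 2q_{Pike} = 0 ⇒ q_{Nadir} = 32 − (1/3)q_{Pike}.
Similarly q_{Pike} = 185/6 − (1/3)q_{Nadir}.
Solving the two reaction functions simultaneously: (1 − (−1/3)(−1/3))q_{Nadir} = 32 − (1/3)·(185/6), so (8/9)q_{Nadir} = 391/18 and q_{Nadir} = 24.4375.
Then q_{Pike} = 185/6 − (1/3)·24.4375 = 22.6875.
P_{Nadir} = 264 − 3·24.4375 − 2·22.6875 = 145.3125.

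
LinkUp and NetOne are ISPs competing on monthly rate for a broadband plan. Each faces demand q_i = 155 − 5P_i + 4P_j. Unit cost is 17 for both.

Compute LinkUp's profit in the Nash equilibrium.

2645

LinkUp's profit: π = (P_{LinkUp} − 17)(155 − 5P_{LinkUp} + 4P_{NetOne}).
∂π/∂P_{LinkUp} = 240 − 10P_{LinkUp} + 4P_{NetOne} = 0 ⇒ P_{LinkUp} = 24 + 0.4P_{NetOne}.
By symmetry P_{NetOne} = P_{LinkUp}; substituting into the reaction function, 0.6P_{LinkUp} = 24 and P_{LinkUp} = 40.
q_{LinkUp} = 155 − 5·40 + 4·40 = 115.
Profit = (40 − 17)·115 = 2645.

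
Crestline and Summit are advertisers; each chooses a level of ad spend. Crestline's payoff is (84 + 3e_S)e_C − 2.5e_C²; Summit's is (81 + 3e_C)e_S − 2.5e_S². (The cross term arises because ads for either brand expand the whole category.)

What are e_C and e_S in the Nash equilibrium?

41.4375, 41.0625

Expanding Crestline's payoff: 84e_C + 3e_Se_C − 2.5e_C².
∂π/∂e_C = 84 + 3e_S − 5e_C = 0, so e_C = 16.8 + 0.6e_S.
Likewise for Summit: e_S = 16.2 + 0.6e_C.
Substituting the second reaction function into the first: e_C = 16.8 + 0.6(16.2 + 0.6e_C), which gives 0.64e_C = 26.52 ⇒ e_C = 41.4375.
Then e_S = 16.2 + 0.6·41.4375 = 41.0625.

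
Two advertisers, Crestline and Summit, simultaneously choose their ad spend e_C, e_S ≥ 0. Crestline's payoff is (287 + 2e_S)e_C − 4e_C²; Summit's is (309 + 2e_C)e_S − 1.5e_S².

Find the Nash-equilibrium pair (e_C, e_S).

Expanding Crestline's payoff: 287e_C + 2e_Se_C − 4e_C².
∂π/∂e_C = 287 + 2e_S − 8e_C = 0, so e_C = 35.875 + 0.25e_S.
Likewise for Summit: e_S = 103 + (2/3)e_C.
Solving the two reaction functions simultaneously: (1 − (0.25)(2/3))e_C = 35.875 + 0.25·103, so (5/6)e_C = 61.625 and e_C = 73.95.
Then e_S = 103 + (2/3)·73.95 = 152.3.

73.95, 152.3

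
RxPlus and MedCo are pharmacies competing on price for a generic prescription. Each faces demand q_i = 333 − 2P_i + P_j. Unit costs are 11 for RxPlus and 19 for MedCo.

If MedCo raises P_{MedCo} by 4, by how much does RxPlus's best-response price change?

1

RxPlus's profit: π = (P_{RxPlus} − 11)(333 − 2P_{RxPlus} + P_{MedCo}).
∂π/∂P_{RxPlus} = 355 − 4P_{RxPlus} + P_{MedCo} = 0 ⇒ P_{RxPlus} = 88.75 + 0.25P_{MedCo}.
The reaction-function slope is 0.25, so a 4-unit rise in P_{MedCo} moves P_{RxPlus} by 0.25 × 4 = 1. RxPlus's best response rises — the actions are strategic complements.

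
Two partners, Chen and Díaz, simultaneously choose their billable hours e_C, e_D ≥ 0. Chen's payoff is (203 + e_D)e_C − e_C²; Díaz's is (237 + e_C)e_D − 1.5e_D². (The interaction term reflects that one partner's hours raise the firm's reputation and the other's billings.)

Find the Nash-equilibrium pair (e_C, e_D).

Expanding Chen's payoff: 203e_C + e_De_C − e_C².
∂π/∂e_C = 203 + e_D − 2e_C = 0, so e_C = 101.5 + 0.5e_D.
Likewise for Díaz: e_D = 79 + (1/3)e_C.
Solving the two reaction functions simultaneously: (1 − (0.5)(1/3))e_C = 101.5 + 0.5·79, so (5/6)e_C = 141 and e_C = 169.2.
Then e_D = 79 + (1/3)·169.2 = 135.4.

169.2, 135.4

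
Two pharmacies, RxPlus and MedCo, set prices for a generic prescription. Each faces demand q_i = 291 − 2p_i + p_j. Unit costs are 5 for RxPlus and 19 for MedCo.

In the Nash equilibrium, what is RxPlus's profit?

RxPlus's profit: π = (p_{RxPlus} − 5)(291 − 2p_{RxPlus} + p_{MedCo}).
∂π/∂p_{RxPlus} = 301 − 4p_{RxPlus} + p_{MedCo} = 0 ⇒ p_{RxPlus} = 75.25 + 0.25p_{MedCo}.
Similarly p_{MedCo} = 82.25 + 0.25p_{RxPlus}.
Substituting the second reaction function into the first: p_{RxPlus} = 75.25 + 0.25(82.25 + 0.25p_{RxPlus}), which gives 0.9375p_{RxPlus} = 95.8125 ⇒ p_{RxPlus} = 102.2.
Then p_{MedCo} = 82.25 + 0.25·102.2 = 107.8.
q_{RxPlus} = 291 − 2·102.2 + 107.8 = 194.4.
Profit = (102.2 − 5)·194.4 = 18895.68.

18895.68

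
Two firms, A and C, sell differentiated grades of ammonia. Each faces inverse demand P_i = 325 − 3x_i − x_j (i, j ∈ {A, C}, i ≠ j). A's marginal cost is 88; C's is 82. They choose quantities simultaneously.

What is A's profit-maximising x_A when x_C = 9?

38

Firm A's profit: π = x_A(325 − 3x_A − x_C) − 88x_A.
∂π/∂x_A = 237 − 6x_A − x_C = 0 ⇒ x_A = 39.5 − (1/6)x_C.
At x_C = 9: x_A = 39.5 − (1/6)·9 = 38.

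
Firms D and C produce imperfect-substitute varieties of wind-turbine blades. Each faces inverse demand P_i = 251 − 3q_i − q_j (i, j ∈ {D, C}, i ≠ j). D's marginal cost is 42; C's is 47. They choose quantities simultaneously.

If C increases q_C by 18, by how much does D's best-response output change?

-3

Firm D's profit: π = q_D(251 − 3q_D − q_C) − 42q_D.
∂π/∂q_D = 209 − 6q_D − q_C = 0 ⇒ q_D = 209/6 − (1/6)q_C.
The reaction-function slope is −1/6, so an 18-unit rise in q_C moves q_D by −1/6 × 18 = −3. D's best response falls — the actions are strategic substitutes.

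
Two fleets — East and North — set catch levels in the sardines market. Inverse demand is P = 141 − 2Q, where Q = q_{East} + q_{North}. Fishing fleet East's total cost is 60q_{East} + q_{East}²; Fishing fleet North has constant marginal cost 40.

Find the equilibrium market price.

Fishing fleet East's profit: π = q_{East}(141 − 2(q_{East} + q_{North})) − 60q_{East} − q_{East}².
∂π/∂q_{East} = 81 − 6q_{East} − 2q_{North} = 0, so q_{East} = 13.5 − (1/3)q_{North}.
For North: ∂π/∂q_{North} = 101 − 4q_{North} − 2q_{East} = 0 ⇒ q_{North} = 25.25 − 0.5q_{East}.
Solving the two reaction functions simultaneously: (1 − (−1/3)(−0.5))q_{East} = 13.5 − (1/3)·25.25, so (5/6)q_{East} = 61/12 and q_{East} = 6.1.
Then q_{North} = 25.25 − 0.5·6.1 = 22.2.
Equilibrium price: P = 141 − 2·28.3 = 84.4.

84.4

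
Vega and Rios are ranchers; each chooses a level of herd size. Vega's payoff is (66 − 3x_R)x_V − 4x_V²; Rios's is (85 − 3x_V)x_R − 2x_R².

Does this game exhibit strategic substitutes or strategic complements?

strategic substitutes

Expanding Vega's payoff: 66x_V − 3x_Rx_V − 4x_V².
∂π/∂x_V = 66 − 3x_R − 8x_V = 0, so x_V = 8.25 − 0.375x_R.
The best-response slope dx_V/dx_R = −0.375 < 0: the reaction function is downward-sloping, so the choices are strategic substitutes.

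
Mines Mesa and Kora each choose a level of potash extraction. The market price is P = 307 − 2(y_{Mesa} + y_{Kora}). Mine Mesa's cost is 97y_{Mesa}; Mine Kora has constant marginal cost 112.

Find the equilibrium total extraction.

67.5

Mine Mesa's profit: π = y_{Mesa}(307 − 2(y_{Mesa} + y_{Kora})) − 97y_{Mesa}.
∂π/∂y_{Mesa} = 210 − 4y_{Mesa} − 2y_{Kora} = 0, so y_{Mesa} = 52.5 − 0.5y_{Kora}.
By the same steps for Kora: y_{Kora} = 48.75 − 0.5y_{Mesa}.
Substituting the second reaction function into the first: y_{Mesa} = 52.5 − 0.5(48.75 − 0.5y_{Mesa}), which gives 0.75y_{Mesa} = 28.125 ⇒ y_{Mesa} = 37.5.
Then y_{Kora} = 48.75 − 0.5·37.5 = 30.
Total extraction: 37.5 + 30 = 67.5.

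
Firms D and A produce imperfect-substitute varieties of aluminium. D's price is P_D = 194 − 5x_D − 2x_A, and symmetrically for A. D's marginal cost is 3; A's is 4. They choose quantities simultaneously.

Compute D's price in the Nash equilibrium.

82.6875

Firm D's profit: π = x_D(194 − 5x_D − 2x_A) − 3x_D.
∂π/∂x_D = 191 − 10x_D − 2x_A = 0 ⇒ x_D = 19.1 − 0.2x_A.
Similarly x_A = 19 − 0.2x_D.
Plugging x_A into D's best response: x_D = 19.1 − 0.2(19 − 0.2x_D) ⇒ 0.96x_D = 15.3, so x_D = 15.9375.
Then x_A = 19 − 0.2·15.9375 = 15.8125.
P_D = 194 − 5·15.9375 − 2·15.8125 = 82.6875.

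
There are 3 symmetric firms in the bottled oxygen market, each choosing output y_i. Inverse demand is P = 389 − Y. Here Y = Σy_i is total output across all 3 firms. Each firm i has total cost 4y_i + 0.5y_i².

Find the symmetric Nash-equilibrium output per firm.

77

A representative firm's profit is π_i = y_i(389 − Y) − 4y_i − 0.5y_i², with Y = y_i + Σ_{j≠i} y_j.
First-order condition: 385 − 3y_i − Σ_{j≠i} y_j = 0.
Imposing symmetry (y_j = y for all j) turns Σ_{j≠i} y_j into 2y, so 385 = 5y and y = 77.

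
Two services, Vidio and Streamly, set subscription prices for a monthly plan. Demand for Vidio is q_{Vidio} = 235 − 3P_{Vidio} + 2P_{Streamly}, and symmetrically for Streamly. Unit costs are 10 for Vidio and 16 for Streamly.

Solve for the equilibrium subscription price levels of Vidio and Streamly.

67.375, 69.625

Vidio's profit: π = (P_{Vidio} − 10)(235 − 3P_{Vidio} + 2P_{Streamly}).
∂π/∂P_{Vidio} = 265 − 6P_{Vidio} + 2P_{Streamly} = 0 ⇒ P_{Vidio} = 265/6 + (1/3)P_{Streamly}.
Similarly P_{Streamly} = 283/6 + (1/3)P_{Vidio}.
Plugging P_{Streamly} into Vidio's best response: P_{Vidio} = 265/6 + (1/3)(283/6 + (1/3)P_{Vidio}) ⇒ (8/9)P_{Vidio} = 539/9, so P_{Vidio} = 67.375.
Then P_{Streamly} = 283/6 + (1/3)·67.375 = 69.625.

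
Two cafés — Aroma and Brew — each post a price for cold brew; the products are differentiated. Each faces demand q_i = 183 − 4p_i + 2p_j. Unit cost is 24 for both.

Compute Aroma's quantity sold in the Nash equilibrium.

90

Aroma's profit: π = (p_{Aroma} − 24)(183 − 4p_{Aroma} + 2p_{Brew}).
∂π/∂p_{Aroma} = 279 − 8p_{Aroma} + 2p_{Brew} = 0 ⇒ p_{Aroma} = 34.875 + 0.25p_{Brew}.
By symmetry p_{Brew} = p_{Aroma}; substituting into the reaction function, 0.75p_{Aroma} = 34.875 and p_{Aroma} = 46.5.
q_{Aroma} = 183 − 4·46.5 + 2·46.5 = 90.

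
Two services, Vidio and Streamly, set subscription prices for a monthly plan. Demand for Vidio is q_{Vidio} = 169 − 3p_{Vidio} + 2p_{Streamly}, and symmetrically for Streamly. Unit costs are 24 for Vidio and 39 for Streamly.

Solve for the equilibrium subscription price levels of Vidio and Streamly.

Vidio's profit: π = (p_{Vidio} − 24)(169 − 3p_{Vidio} + 2p_{Streamly}).
∂π/∂p_{Vidio} = 241 − 6p_{Vidio} + 2p_{Streamly} = 0 ⇒ p_{Vidio} = 241/6 + (1/3)p_{Streamly}.
Similarly p_{Streamly} = 143/3 + (1/3)p_{Vidio}.
Solving the two reaction functions simultaneously: (1 − (1/3)(1/3))p_{Vidio} = 241/6 + (1/3)·(143/3), so (8/9)p_{Vidio} = 1009/18 and p_{Vidio} = 63.0625.
Then p_{Streamly} = 143/3 + (1/3)·63.0625 = 68.6875.

63.0625, 68.6875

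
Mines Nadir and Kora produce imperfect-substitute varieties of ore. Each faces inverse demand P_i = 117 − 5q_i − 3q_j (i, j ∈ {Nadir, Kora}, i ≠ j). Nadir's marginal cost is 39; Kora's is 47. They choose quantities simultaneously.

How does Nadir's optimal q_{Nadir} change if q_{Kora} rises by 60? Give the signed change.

Mine Nadir's profit: π = q_{Nadir}(117 − 5q_{Nadir} − 3q_{Kora}) − 39q_{Nadir}.
∂π/∂q_{Nadir} = 78 − 10q_{Nadir} − 3q_{Kora} = 0 ⇒ q_{Nadir} = 7.8 − 0.3q_{Kora}.
The reaction-function slope is −0.3, so a 60-unit rise in q_{Kora} moves q_{Nadir} by −0.3 × 60 = −18. Nadir's best response falls — the actions are strategic substitutes.

-18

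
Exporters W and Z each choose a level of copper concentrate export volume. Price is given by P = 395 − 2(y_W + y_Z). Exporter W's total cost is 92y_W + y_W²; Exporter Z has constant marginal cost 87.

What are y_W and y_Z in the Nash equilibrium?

29.8, 62.1

Exporter W's profit: π = y_W(395 − 2(y_W + y_Z)) − 92y_W − y_W².
∂π/∂y_W = 303 − 6y_W − 2y_Z = 0, so y_W = 50.5 − (1/3)y_Z.
For Z: ∂π/∂y_Z = 308 − 4y_Z − 2y_W = 0 ⇒ y_Z = 77 − 0.5y_W.
Solving the two reaction functions simultaneously: (1 − (−1/3)(−0.5))y_W = 50.5 − (1/3)·77, so (5/6)y_W = 149/6 and y_W = 29.8.
Then y_Z = 77 − 0.5·29.8 = 62.1.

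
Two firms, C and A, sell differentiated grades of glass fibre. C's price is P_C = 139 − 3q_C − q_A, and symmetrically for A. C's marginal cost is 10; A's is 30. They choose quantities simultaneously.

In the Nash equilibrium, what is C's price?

Firm C's profit: π = q_C(139 − 3q_C − q_A) − 10q_C.
∂π/∂q_C = 129 − 6q_C − q_A = 0 ⇒ q_C = 21.5 − (1/6)q_A.
Similarly q_A = 109/6 − (1/6)q_C.
Substituting the second reaction function into the first: q_C = 21.5 − (1/6)(109/6 − (1/6)q_C), which gives (35/36)q_C = 665/36 ⇒ q_C = 19.
Then q_A = 109/6 − (1/6)·19 = 15.
P_C = 139 − 3·19 − 15 = 67.

67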